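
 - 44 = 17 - 61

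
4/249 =4/249 = 0.02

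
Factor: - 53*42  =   - 2226= - 2^1 * 3^1*7^1*53^1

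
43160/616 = 5395/77 = 70.06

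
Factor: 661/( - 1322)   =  -1/2 = - 2^( - 1 )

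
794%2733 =794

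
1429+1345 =2774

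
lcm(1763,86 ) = 3526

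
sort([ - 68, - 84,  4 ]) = [-84,-68,4]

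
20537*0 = 0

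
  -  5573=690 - 6263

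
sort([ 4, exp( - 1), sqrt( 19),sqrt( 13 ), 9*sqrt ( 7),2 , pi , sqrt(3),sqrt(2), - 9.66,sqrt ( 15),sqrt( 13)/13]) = [ - 9.66, sqrt( 13 ) /13,exp( -1), sqrt( 2 ) , sqrt ( 3), 2, pi, sqrt( 13 ), sqrt ( 15 ), 4,  sqrt( 19 ), 9*sqrt( 7) ] 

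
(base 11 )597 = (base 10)711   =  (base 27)q9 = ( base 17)27E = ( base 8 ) 1307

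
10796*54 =582984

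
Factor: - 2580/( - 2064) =5/4= 2^( - 2 )*5^1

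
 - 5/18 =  -1  +  13/18 = - 0.28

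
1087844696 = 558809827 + 529034869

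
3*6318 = 18954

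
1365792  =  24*56908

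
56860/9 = 56860/9 = 6317.78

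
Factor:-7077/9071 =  - 3^1*7^1*47^( - 1 )*193^( - 1 )*337^1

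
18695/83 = 18695/83 = 225.24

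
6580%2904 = 772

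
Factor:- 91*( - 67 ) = 7^1*13^1*67^1 =6097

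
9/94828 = 9/94828=0.00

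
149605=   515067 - 365462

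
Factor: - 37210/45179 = - 2^1*5^1*61^2 * 45179^( - 1)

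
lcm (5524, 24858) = 49716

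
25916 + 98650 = 124566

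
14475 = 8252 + 6223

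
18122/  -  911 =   -  18122/911 = - 19.89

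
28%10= 8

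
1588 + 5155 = 6743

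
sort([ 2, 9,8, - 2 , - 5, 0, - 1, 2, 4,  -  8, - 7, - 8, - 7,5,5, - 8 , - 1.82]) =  [ - 8, -8, - 8, - 7, - 7, - 5 , - 2, - 1.82, - 1, 0 , 2,2,4,5, 5,  8,9]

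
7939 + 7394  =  15333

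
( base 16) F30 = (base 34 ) 3cc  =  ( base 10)3888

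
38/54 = 19/27 = 0.70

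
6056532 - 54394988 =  - 48338456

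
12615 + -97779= -85164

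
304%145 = 14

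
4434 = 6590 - 2156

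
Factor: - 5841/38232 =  - 11/72  =  - 2^ ( - 3)*3^ (  -  2)*11^1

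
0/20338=0= 0.00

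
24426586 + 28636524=53063110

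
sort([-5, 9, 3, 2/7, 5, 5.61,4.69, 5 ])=[ - 5 , 2/7, 3,  4.69,  5,5, 5.61, 9]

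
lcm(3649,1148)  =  102172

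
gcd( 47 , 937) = 1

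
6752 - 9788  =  - 3036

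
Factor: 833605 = 5^1 * 29^1*5749^1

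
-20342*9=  - 183078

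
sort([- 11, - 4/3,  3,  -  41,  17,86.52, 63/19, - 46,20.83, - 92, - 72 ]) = [ - 92, - 72, - 46, - 41, - 11, - 4/3,3,63/19,17,20.83,86.52 ]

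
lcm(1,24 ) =24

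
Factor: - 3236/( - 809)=4  =  2^2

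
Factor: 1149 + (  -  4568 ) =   -  3419 = - 13^1*263^1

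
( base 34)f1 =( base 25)kb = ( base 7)1330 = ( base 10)511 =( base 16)1ff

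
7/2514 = 7/2514 = 0.00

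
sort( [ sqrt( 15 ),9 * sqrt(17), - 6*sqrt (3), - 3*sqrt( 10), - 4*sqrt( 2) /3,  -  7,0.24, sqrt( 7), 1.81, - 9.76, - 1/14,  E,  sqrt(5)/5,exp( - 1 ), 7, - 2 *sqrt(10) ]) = [ - 6*sqrt( 3 ), - 9.76, - 3*sqrt( 10 ),-7, - 2*sqrt (10 ), - 4 * sqrt( 2 )/3, - 1/14,  0.24, exp( - 1), sqrt( 5 ) /5, 1.81, sqrt(7),E, sqrt(15),7,9*sqrt( 17 )]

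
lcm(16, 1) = 16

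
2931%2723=208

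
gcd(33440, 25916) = 836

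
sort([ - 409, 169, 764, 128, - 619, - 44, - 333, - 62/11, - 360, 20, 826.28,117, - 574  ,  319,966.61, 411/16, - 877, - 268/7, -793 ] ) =[ - 877, - 793, - 619, - 574,-409 , -360,  -  333, - 44, - 268/7,-62/11, 20, 411/16, 117,128, 169, 319,764, 826.28, 966.61] 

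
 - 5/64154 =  - 5/64154 = - 0.00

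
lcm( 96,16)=96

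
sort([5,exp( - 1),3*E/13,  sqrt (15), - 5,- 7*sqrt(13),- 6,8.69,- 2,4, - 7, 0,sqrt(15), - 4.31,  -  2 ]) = [ - 7*sqrt( 13 ), - 7, - 6, - 5, - 4.31,  -  2,-2,0,exp( -1),  3*E/13,sqrt( 15),sqrt(15 ),  4, 5 , 8.69]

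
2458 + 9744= 12202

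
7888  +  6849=14737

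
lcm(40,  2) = 40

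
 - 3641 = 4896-8537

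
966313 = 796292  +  170021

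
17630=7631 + 9999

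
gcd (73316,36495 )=1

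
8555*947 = 8101585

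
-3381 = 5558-8939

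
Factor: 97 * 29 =29^1 * 97^1  =  2813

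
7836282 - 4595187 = 3241095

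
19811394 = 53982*367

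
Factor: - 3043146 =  - 2^1*3^1*31^1 * 16361^1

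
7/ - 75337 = - 7/75337 = -  0.00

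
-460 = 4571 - 5031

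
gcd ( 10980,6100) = 1220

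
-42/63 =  - 1 + 1/3 = - 0.67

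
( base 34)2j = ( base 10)87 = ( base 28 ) 33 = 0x57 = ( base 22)3L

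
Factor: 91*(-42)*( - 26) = 99372 = 2^2*3^1 * 7^2*13^2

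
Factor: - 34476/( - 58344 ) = 13/22 = 2^ (-1)*11^( - 1)*13^1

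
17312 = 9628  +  7684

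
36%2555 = 36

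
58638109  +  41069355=99707464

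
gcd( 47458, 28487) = 61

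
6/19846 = 3/9923  =  0.00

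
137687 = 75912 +61775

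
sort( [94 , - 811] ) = [-811, 94 ]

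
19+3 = 22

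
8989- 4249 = 4740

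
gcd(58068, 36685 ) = 1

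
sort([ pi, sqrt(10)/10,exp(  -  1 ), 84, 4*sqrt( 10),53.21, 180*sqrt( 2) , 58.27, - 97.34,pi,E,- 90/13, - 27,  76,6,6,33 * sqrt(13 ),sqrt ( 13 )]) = [  -  97.34, - 27,-90/13, sqrt(10)/10,exp(-1),  E,pi,pi, sqrt(13),6,6,4*sqrt( 10 ), 53.21,58.27 , 76,  84, 33*sqrt( 13), 180*sqrt(2 )]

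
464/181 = 464/181 = 2.56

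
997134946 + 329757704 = 1326892650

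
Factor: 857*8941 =7662437 = 857^1*8941^1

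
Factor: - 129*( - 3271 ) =3^1*43^1 * 3271^1= 421959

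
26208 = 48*546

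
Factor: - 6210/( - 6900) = 2^(-1)*3^2*5^(  -  1 ) =9/10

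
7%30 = 7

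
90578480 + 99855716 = 190434196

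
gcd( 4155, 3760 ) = 5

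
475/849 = 475/849 = 0.56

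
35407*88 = 3115816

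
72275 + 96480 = 168755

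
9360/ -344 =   -  1170/43 = - 27.21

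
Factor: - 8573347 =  - 673^1*12739^1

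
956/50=19 + 3/25 = 19.12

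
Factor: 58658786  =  2^1*23^1*109^1*11699^1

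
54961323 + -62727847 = -7766524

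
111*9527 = 1057497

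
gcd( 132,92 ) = 4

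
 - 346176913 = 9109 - 346186022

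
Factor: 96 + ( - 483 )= - 3^2*43^1  =  - 387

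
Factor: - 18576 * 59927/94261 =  - 1113203952/94261  =  -2^4 * 3^3*7^2 * 43^1*1223^1*94261^(-1) 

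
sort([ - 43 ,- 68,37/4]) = [ - 68, - 43,37/4] 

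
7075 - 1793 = 5282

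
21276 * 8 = 170208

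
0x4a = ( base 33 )28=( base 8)112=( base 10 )74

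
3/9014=3/9014 = 0.00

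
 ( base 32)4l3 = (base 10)4771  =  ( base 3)20112201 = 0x12a3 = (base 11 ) 3648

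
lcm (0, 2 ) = 0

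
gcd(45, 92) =1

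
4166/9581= 4166/9581 = 0.43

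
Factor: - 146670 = - 2^1*3^1*5^1 * 4889^1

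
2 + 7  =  9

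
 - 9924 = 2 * (-4962 ) 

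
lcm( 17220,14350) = 86100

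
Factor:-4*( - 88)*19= 2^5*11^1*19^1 =6688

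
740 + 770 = 1510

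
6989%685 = 139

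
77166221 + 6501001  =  83667222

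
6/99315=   2/33105 = 0.00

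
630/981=70/109= 0.64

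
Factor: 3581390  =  2^1 * 5^1* 17^1*21067^1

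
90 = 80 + 10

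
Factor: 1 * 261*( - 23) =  - 3^2* 23^1*29^1=- 6003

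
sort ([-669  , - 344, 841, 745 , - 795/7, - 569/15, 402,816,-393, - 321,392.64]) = [ - 669, - 393, - 344, - 321,-795/7,  -  569/15, 392.64, 402, 745, 816,841]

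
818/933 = 818/933 = 0.88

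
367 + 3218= 3585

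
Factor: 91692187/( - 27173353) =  - 647^(-1) * 41999^( - 1) * 91692187^1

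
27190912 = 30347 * 896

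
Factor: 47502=2^1* 3^2*7^1 * 13^1*29^1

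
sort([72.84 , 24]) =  [24,72.84]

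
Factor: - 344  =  -2^3*43^1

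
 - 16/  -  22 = 8/11 = 0.73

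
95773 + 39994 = 135767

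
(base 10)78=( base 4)1032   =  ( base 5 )303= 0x4e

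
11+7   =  18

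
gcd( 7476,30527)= 623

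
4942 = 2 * 2471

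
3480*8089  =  28149720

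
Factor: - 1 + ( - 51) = -52 = - 2^2*13^1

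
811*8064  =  6539904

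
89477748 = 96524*927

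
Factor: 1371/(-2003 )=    - 3^1*457^1 * 2003^( - 1 ) 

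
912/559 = 1 + 353/559 = 1.63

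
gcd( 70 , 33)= 1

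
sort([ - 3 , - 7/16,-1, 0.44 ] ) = [ - 3,  -  1, - 7/16, 0.44]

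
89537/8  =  89537/8 = 11192.12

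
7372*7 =51604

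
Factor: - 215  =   - 5^1 * 43^1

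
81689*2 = 163378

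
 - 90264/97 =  - 931 + 43/97 = - 930.56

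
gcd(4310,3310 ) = 10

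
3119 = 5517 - 2398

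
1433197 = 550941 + 882256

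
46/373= 46/373= 0.12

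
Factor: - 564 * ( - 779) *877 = 2^2*3^1*19^1 * 41^1*47^1*877^1 =385315212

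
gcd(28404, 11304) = 36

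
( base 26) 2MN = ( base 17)6c9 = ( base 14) 9D1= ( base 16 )79B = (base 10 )1947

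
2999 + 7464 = 10463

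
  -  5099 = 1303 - 6402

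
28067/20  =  1403  +  7/20  =  1403.35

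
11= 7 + 4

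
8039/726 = 8039/726=11.07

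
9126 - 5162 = 3964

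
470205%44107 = 29135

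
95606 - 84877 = 10729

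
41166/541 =41166/541  =  76.09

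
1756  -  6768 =  -  5012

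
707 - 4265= - 3558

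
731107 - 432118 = 298989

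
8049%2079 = 1812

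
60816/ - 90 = -676 + 4/15=   -675.73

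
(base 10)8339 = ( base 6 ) 102335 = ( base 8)20223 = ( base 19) 141h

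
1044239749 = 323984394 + 720255355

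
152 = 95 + 57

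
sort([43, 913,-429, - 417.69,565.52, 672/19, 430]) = [ - 429, - 417.69,672/19,43,430,  565.52, 913]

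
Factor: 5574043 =5574043^1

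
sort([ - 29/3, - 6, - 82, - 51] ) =[-82, - 51, - 29/3, - 6 ]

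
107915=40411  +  67504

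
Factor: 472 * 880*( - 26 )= - 10799360 = - 2^8 * 5^1*11^1*13^1*59^1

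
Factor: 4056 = 2^3*  3^1* 13^2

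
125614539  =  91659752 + 33954787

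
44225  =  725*61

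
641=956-315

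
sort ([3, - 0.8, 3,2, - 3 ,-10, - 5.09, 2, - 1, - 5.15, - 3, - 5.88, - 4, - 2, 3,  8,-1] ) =[  -  10, - 5.88, - 5.15, - 5.09, - 4, -3, - 3, - 2, - 1, - 1,-0.8, 2, 2, 3, 3, 3,8]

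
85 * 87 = 7395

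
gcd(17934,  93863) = 7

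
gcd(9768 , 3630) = 66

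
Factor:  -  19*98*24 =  - 2^4 *3^1*7^2*19^1 = -44688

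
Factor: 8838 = 2^1*3^2*491^1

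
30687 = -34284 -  - 64971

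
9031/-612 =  - 15+149/612 = -14.76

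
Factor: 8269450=2^1*5^2*7^1*23627^1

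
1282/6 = 213+2/3=213.67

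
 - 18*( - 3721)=66978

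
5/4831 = 5/4831 = 0.00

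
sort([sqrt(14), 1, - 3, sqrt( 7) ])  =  [ - 3,1,sqrt(7),sqrt(14 )]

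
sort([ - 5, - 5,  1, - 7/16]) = [  -  5, - 5, - 7/16,1]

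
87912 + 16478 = 104390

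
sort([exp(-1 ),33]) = [exp( - 1), 33] 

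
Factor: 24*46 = 1104=2^4*3^1*23^1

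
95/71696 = 95/71696=0.00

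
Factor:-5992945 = - 5^1*7^2*61^1*401^1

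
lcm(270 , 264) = 11880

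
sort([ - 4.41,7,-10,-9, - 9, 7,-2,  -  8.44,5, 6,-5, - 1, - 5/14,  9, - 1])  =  [-10, - 9,-9, -8.44,-5,-4.41, -2,-1, - 1,-5/14,5,6,7,7, 9] 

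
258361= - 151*( - 1711) 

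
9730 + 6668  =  16398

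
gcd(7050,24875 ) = 25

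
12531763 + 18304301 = 30836064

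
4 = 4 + 0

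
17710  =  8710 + 9000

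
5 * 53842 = 269210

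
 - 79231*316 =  - 25036996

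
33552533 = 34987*959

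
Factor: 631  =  631^1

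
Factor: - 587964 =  - 2^2*3^1*13^1*3769^1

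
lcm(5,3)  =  15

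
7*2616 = 18312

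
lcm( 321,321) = 321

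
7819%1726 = 915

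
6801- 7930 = -1129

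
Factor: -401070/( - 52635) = 922/121 = 2^1 * 11^( - 2)*461^1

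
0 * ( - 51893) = 0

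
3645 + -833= 2812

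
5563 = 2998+2565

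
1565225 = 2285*685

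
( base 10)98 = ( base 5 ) 343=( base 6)242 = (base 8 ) 142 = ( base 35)2S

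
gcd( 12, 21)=3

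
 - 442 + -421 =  - 863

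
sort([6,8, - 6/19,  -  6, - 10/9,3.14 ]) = [ - 6, - 10/9, - 6/19,3.14,6,8 ]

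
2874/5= 2874/5=574.80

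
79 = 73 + 6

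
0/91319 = 0 = 0.00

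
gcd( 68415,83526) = 3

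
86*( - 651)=-55986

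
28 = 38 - 10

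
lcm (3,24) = 24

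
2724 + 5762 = 8486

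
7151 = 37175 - 30024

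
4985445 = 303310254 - 298324809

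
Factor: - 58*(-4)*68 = 15776 = 2^5*17^1*29^1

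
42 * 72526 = 3046092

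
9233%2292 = 65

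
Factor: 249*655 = 163095 = 3^1 * 5^1*83^1* 131^1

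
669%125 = 44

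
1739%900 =839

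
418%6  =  4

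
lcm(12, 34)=204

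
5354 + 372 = 5726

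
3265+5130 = 8395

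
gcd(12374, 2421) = 269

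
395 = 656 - 261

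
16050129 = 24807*647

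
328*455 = 149240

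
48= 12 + 36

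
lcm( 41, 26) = 1066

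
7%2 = 1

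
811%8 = 3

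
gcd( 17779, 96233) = 1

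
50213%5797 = 3837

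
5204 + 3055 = 8259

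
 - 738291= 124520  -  862811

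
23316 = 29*804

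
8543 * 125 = 1067875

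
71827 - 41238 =30589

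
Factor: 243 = 3^5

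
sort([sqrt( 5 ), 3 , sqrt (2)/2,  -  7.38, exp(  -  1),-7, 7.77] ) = [  -  7.38, -7, exp( - 1 ), sqrt(2)/2,sqrt(5) , 3,7.77 ]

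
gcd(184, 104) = 8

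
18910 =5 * 3782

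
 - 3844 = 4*( - 961)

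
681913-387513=294400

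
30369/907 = 33+438/907 = 33.48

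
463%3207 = 463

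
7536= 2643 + 4893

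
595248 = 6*99208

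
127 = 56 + 71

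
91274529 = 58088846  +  33185683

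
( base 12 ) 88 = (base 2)1101000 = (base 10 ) 104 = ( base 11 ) 95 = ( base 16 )68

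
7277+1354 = 8631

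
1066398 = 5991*178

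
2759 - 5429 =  - 2670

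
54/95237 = 54/95237 = 0.00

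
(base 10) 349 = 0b101011101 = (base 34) a9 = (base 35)9y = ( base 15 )184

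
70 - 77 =-7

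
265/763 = 265/763 = 0.35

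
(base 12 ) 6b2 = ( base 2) 1111100110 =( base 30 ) 138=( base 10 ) 998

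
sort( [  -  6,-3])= [ - 6, - 3 ]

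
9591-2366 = 7225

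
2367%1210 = 1157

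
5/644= 5/644 = 0.01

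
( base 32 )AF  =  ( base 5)2320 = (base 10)335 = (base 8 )517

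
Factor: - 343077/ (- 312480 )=2^( -5) * 3^( - 1)*5^ ( -1)*17^1*31^1 =527/480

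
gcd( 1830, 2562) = 366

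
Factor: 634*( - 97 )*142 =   -  8732716 = - 2^2*71^1*97^1*317^1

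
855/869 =855/869 = 0.98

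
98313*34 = 3342642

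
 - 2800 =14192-16992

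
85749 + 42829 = 128578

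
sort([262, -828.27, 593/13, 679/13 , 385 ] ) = [ - 828.27, 593/13, 679/13, 262, 385 ]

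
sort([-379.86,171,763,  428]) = [ - 379.86, 171, 428,  763 ] 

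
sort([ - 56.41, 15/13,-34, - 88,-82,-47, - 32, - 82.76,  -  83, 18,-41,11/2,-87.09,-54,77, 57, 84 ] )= [ - 88, - 87.09, - 83, - 82.76 ,-82 , - 56.41,  -  54, - 47 , - 41,-34, - 32,  15/13,11/2, 18,57, 77,84] 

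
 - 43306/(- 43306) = 1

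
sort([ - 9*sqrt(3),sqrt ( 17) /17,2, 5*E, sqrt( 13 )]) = [-9* sqrt(3 ), sqrt( 17) /17, 2, sqrt(13), 5 * E]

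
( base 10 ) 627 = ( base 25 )102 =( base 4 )21303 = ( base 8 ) 1163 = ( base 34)if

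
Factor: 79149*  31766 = 2^1*3^1*7^2*2269^1*3769^1=2514247134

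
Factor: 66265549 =7^1 * 347^1*27281^1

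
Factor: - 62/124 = -1/2 = -  2^( - 1 ) 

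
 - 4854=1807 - 6661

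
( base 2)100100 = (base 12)30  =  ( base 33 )13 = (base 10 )36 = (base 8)44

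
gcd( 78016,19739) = 1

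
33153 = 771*43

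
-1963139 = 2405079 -4368218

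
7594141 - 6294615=1299526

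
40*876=35040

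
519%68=43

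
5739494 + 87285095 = 93024589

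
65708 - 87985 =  - 22277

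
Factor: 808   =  2^3*101^1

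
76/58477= 76/58477 = 0.00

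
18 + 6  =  24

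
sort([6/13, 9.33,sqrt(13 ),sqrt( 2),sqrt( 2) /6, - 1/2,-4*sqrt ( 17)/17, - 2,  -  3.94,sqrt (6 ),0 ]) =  [-3.94, - 2,-4*sqrt(17) /17, - 1/2,0, sqrt( 2)/6, 6/13,sqrt(2 ),sqrt(6 ),sqrt( 13),9.33] 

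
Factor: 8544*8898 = 76024512 = 2^6*3^2*89^1*1483^1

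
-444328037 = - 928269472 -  - 483941435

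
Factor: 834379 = 7^1*13^1*53^1*173^1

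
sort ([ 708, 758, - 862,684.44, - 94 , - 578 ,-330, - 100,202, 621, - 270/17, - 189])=[ - 862 , - 578, - 330, - 189, - 100, - 94, - 270/17,  202,621, 684.44,  708,758] 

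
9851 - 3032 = 6819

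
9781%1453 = 1063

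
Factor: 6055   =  5^1 * 7^1*173^1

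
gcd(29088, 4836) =12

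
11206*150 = 1680900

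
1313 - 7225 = -5912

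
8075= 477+7598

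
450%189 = 72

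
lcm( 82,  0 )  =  0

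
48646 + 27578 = 76224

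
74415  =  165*451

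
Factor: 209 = 11^1*19^1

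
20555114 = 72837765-52282651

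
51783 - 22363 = 29420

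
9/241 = 9/241=0.04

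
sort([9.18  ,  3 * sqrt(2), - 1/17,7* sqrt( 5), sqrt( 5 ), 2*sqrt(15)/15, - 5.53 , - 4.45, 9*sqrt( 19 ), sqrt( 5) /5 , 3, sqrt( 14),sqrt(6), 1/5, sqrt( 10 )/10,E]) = [-5.53,  -  4.45,-1/17,1/5, sqrt (10)/10,  sqrt( 5) /5, 2 * sqrt( 15 ) /15,sqrt( 5 ), sqrt( 6), E , 3,sqrt( 14),3 * sqrt( 2 ), 9.18 , 7*sqrt( 5), 9 * sqrt( 19)]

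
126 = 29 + 97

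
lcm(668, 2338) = 4676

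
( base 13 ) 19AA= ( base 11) 2998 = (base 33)3hu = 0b111100010010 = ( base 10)3858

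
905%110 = 25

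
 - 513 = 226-739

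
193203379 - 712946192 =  - 519742813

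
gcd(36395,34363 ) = 1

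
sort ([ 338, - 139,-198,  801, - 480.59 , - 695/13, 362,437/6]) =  [ - 480.59, - 198, - 139, - 695/13,437/6,338,  362,801]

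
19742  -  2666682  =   - 2646940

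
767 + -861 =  - 94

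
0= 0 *274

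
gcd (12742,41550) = 554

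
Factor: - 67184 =- 2^4*13^1*17^1*19^1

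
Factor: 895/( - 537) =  - 5/3 = -3^(-1 )*5^1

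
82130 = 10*8213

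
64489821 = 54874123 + 9615698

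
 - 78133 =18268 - 96401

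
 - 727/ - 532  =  1 + 195/532= 1.37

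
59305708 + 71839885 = 131145593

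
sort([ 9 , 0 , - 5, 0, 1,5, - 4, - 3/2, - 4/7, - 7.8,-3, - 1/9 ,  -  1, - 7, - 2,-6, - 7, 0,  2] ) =[ - 7.8, - 7,-7,  -  6, -5, - 4, - 3,  -  2, -3/2 , - 1, - 4/7 , - 1/9,0,  0,0, 1 , 2, 5,9]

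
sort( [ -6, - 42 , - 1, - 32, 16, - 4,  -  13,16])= [ - 42,-32, - 13,-6, - 4, - 1, 16, 16 ]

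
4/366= 2/183=0.01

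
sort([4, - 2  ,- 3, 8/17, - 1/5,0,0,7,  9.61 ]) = [ - 3, -2 , - 1/5, 0,  0,8/17 , 4,7, 9.61]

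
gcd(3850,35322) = 14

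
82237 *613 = 50411281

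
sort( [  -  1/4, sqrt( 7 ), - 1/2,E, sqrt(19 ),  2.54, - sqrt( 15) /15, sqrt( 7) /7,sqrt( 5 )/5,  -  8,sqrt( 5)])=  [ - 8, - 1/2, - sqrt( 15)/15, - 1/4, sqrt(7)/7 , sqrt(5 )/5, sqrt( 5 ), 2.54,sqrt(7 ),E, sqrt( 19) ] 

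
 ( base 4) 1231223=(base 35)5PJ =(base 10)7019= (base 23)d64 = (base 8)15553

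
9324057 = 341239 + 8982818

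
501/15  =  167/5= 33.40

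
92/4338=46/2169 = 0.02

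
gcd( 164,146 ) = 2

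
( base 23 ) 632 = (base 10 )3245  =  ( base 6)23005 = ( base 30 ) 3I5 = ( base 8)6255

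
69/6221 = 69/6221 =0.01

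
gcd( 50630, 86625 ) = 5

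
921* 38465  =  35426265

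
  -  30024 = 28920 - 58944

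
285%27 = 15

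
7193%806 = 745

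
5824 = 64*91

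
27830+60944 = 88774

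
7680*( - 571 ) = -4385280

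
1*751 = 751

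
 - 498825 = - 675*739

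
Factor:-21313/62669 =-29^(-1 )*2161^(-1)*21313^1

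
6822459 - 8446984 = -1624525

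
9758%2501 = 2255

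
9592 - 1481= 8111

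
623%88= 7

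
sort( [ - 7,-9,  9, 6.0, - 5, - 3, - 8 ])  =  [ - 9, - 8, - 7,-5, - 3,6.0, 9]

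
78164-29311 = 48853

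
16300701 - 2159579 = 14141122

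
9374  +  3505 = 12879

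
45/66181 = 45/66181 = 0.00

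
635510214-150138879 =485371335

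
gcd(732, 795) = 3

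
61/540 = 61/540 = 0.11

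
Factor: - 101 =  - 101^1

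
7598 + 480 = 8078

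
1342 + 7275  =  8617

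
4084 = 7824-3740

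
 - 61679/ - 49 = 1258 + 37/49 = 1258.76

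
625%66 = 31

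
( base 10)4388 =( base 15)1478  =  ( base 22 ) 91A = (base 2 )1000100100100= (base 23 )86i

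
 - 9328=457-9785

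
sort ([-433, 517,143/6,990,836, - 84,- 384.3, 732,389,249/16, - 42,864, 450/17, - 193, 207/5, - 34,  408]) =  [ -433, - 384.3, - 193, - 84, - 42, - 34 , 249/16,143/6, 450/17,207/5, 389, 408,517,732 , 836, 864,  990 ] 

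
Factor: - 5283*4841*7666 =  - 2^1*3^2*47^1*103^1*587^1*3833^1 = - 196057972998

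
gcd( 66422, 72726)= 2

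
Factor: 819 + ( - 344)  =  5^2*19^1 =475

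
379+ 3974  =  4353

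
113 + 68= 181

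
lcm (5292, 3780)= 26460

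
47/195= 47/195 = 0.24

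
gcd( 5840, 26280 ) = 2920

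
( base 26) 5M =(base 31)4S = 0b10011000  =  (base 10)152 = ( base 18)88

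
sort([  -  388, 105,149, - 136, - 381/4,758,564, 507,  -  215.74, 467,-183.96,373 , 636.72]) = [ - 388, - 215.74, - 183.96, - 136, -381/4, 105, 149, 373, 467 , 507,  564,636.72 , 758]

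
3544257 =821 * 4317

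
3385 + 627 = 4012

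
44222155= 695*63629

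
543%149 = 96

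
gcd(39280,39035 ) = 5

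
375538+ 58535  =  434073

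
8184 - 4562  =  3622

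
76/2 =38=38.00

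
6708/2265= 2 + 726/755 = 2.96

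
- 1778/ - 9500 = 889/4750 = 0.19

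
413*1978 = 816914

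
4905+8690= 13595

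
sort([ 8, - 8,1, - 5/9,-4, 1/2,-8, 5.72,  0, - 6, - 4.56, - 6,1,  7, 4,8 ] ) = [ - 8, - 8,-6 , - 6, - 4.56, - 4, - 5/9,0,1/2,1, 1, 4, 5.72 , 7 , 8, 8 ]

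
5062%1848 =1366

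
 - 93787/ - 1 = 93787 + 0/1 =93787.00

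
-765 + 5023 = 4258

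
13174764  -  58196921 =-45022157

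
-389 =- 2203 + 1814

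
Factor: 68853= 3^1 * 59^1*389^1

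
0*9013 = 0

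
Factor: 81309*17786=1446161874 = 2^1*3^1* 8893^1*27103^1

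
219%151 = 68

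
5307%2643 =21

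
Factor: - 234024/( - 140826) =796/479  =  2^2*199^1*479^( - 1)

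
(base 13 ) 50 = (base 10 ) 65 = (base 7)122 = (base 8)101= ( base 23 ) 2J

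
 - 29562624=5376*( - 5499)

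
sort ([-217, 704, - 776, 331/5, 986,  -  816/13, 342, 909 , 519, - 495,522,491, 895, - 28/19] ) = [ - 776, - 495, - 217, - 816/13 , - 28/19,331/5, 342,491, 519, 522, 704,895, 909,986 ]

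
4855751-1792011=3063740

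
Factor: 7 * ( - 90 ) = -630= - 2^1*3^2*5^1 * 7^1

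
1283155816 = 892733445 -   -  390422371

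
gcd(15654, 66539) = 1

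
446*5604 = 2499384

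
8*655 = 5240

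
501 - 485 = 16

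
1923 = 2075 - 152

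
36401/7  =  5200+1/7= 5200.14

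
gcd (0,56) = 56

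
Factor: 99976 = 2^3*12497^1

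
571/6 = 571/6 = 95.17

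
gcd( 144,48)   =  48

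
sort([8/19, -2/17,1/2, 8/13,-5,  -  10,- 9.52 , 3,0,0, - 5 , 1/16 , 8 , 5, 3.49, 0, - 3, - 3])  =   [ - 10,  -  9.52 ,-5, - 5, - 3,-3, - 2/17,0, 0,0,1/16,8/19, 1/2, 8/13,  3,3.49,5, 8 ] 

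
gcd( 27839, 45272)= 1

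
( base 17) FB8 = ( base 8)10662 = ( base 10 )4530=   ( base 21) a5f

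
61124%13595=6744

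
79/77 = 79/77 = 1.03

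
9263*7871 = 72909073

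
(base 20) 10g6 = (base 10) 8326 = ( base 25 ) d81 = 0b10000010000110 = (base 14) 306A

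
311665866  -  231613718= 80052148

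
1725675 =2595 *665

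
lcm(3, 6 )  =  6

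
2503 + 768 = 3271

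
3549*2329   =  8265621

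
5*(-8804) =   -  44020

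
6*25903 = 155418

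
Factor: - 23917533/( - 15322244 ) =2^( - 2)*3^1*7^( - 1) * 547223^ ( -1 )*7972511^1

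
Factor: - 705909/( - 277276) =2^ ( - 2)*3^1*103^( - 1) * 167^1*673^( - 1)*1409^1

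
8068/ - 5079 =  - 2 + 2090/5079 = - 1.59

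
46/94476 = 23/47238 = 0.00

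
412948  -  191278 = 221670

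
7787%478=139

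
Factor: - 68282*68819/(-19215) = 2^1*3^( - 2) * 5^( - 1)*7^( - 1 )*61^(  -  1 )*34141^1*68819^1 =4699098958/19215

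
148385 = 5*29677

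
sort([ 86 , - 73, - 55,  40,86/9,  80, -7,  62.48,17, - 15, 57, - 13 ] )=[-73, - 55 , - 15, - 13, - 7,86/9 , 17, 40, 57, 62.48,80,86] 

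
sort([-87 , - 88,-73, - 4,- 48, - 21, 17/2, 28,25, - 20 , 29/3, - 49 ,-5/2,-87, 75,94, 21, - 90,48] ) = [-90,-88,-87,-87,-73, - 49, - 48,-21 , -20, - 4  , - 5/2,17/2, 29/3,  21,25,28,48, 75,94]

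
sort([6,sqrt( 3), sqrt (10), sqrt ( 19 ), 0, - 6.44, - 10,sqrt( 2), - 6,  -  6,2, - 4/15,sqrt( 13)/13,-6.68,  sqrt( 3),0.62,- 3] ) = [ - 10, - 6.68 ,-6.44,- 6, - 6, - 3,  -  4/15,0,sqrt( 13)/13,  0.62,sqrt(2),  sqrt( 3),sqrt( 3) , 2, sqrt( 10), sqrt( 19),6 ] 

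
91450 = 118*775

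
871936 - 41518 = 830418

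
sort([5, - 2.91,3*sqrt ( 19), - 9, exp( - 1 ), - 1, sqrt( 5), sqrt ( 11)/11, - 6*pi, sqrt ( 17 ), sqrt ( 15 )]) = [ - 6*pi, - 9,-2.91, - 1,sqrt(11)/11,exp( - 1),  sqrt(5),sqrt ( 15), sqrt(17 ),5,3*sqrt( 19)]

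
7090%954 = 412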